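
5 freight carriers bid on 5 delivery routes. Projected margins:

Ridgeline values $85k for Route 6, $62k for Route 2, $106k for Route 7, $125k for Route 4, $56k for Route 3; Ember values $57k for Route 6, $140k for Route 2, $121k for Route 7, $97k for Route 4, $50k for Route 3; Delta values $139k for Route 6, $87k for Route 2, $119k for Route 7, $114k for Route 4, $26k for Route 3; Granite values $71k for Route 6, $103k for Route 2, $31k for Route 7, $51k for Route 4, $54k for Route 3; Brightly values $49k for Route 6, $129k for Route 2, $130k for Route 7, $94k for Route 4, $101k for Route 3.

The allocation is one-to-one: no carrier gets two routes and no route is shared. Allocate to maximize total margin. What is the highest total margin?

Maximum total: $589k

Optimal: Ridgeline→Route 4 ($125k), Ember→Route 7 ($121k), Delta→Route 6 ($139k), Granite→Route 2 ($103k), Brightly→Route 3 ($101k) — total 125+121+139+103+101 = $589k.
Column-greedy (each route in turn goes to its best remaining carrier) gives $588k, worse by 1.
Next-best assignment: Ridgeline→Route 4, Ember→Route 2, Delta→Route 6, Granite→Route 3, Brightly→Route 7 = $588k.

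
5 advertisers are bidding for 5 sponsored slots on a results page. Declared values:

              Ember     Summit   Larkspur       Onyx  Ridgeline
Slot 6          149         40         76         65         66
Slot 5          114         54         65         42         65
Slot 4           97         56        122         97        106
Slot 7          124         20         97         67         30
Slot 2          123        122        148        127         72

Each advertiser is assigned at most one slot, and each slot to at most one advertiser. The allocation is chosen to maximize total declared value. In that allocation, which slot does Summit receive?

Summit receives Slot 5.

This is the linear assignment problem.
Optimal: Ember→Slot 6 ($149), Summit→Slot 5 ($54), Larkspur→Slot 7 ($97), Onyx→Slot 2 ($127), Ridgeline→Slot 4 ($106) — total 149+54+97+127+106 = $533.
Next-best assignment: Ember→Slot 6, Summit→Slot 2, Larkspur→Slot 7, Onyx→Slot 4, Ridgeline→Slot 5 = $530.
No other one-to-one assignment exceeds $533.
Summit's own top slot is Slot 2 ($122), but forcing Summit→Slot 2 and reassigning the rest optimally gives only $530 — worse by 3.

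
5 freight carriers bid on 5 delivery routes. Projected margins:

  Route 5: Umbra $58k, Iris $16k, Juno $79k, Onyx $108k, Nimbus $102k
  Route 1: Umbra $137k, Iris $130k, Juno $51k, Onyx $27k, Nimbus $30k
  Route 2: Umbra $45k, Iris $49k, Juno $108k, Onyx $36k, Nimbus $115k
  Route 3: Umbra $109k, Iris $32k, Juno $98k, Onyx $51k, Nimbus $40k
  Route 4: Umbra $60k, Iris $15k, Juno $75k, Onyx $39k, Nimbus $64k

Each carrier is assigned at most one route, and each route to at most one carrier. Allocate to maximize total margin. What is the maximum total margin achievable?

This is a one-to-one assignment (maximum-weight bipartite matching).
Optimal: Umbra→Route 3 ($109k), Iris→Route 1 ($130k), Juno→Route 4 ($75k), Onyx→Route 5 ($108k), Nimbus→Route 2 ($115k) — total 109+130+75+108+115 = $537k.
Column-greedy (each route in turn goes to its best remaining carrier) gives $473k, worse by 64.
Every other assignment is strictly worse.

Max total: $537k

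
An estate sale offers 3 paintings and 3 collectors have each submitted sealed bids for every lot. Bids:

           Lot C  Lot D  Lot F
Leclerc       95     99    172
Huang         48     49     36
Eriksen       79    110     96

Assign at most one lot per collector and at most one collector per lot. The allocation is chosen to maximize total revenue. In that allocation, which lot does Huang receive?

This is the linear assignment problem.
Optimal: Leclerc→Lot F ($172), Huang→Lot C ($48), Eriksen→Lot D ($110) — total 172+48+110 = $330.
Huang's own top lot is Lot D ($49), but forcing Huang→Lot D and reassigning the rest optimally gives only $300 — worse by 30.

Huang receives Lot C.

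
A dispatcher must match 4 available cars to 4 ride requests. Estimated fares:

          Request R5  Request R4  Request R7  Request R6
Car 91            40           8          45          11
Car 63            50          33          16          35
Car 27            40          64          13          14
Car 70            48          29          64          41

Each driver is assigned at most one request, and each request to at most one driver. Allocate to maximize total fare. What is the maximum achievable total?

Maximum total: $203

This is the linear assignment problem.
Optimal: Car 91→Request R5 ($40), Car 63→Request R6 ($35), Car 27→Request R4 ($64), Car 70→Request R7 ($64) — total 40+35+64+64 = $203.
Row-greedy (each driver in turn takes its best remaining request) gives $200, worse by 3.
Next-best assignment: Car 91→Request R7, Car 63→Request R5, Car 27→Request R4, Car 70→Request R6 = $200.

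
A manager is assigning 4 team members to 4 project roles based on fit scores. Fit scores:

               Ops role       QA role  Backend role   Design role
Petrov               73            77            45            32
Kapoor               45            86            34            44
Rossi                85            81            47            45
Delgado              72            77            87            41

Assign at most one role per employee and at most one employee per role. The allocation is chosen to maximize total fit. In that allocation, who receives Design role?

Optimal: Petrov→QA role (77 pts), Kapoor→Design role (44 pts), Rossi→Ops role (85 pts), Delgado→Backend role (87 pts) — total 77+44+85+87 = 293 pts.
Column-greedy (each role in turn goes to its best remaining employee) gives 290 pts, worse by 3.
Swapping Kapoor↔Rossi (Kapoor→Ops role 45 pts, Rossi→Design role 45 pts) loses 39.
Every other assignment is strictly worse.
Kapoor's own top role is QA role (86 pts), but forcing Kapoor→QA role and reassigning the rest optimally gives only 291 pts — worse by 2.

Kapoor receives Design role.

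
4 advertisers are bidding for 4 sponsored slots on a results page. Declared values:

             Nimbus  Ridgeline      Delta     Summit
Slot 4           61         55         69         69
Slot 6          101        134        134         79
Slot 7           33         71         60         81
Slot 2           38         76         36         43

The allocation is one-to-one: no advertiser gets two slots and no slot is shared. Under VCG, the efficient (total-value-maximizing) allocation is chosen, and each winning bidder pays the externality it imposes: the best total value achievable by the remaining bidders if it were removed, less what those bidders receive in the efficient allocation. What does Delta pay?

Efficient allocation: Nimbus→Slot 4 ($61), Ridgeline→Slot 2 ($76), Delta→Slot 6 ($134), Summit→Slot 7 ($81); total welfare W = $352.
Delta receives Slot 6 at value $134, so the others get W − 134 = $218.
Without Delta: best allocation of the remaining 3 bidders over all 4 slots is Nimbus→Slot 4 ($61), Ridgeline→Slot 6 ($134), Summit→Slot 7 ($81), total $276.
VCG payment = (others' best without Delta) − (others' welfare with Delta) = 276 − 218 = $58.

Delta pays $58.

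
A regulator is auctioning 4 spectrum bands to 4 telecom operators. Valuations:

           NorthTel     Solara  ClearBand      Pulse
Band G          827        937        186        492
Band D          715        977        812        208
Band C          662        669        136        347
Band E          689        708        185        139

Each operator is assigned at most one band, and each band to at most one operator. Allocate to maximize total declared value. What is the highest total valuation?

Optimal: NorthTel→Band E ($689M), Solara→Band G ($937M), ClearBand→Band D ($812M), Pulse→Band C ($347M) — total 689+937+812+347 = $2785M.
Column-greedy (each band in turn goes to its best remaining operator) gives $2550M, worse by 235.
Swapping NorthTel↔Pulse (NorthTel→Band C $662M, Pulse→Band E $139M) loses 235.
Every other assignment is strictly worse.

Maximum total: $2785M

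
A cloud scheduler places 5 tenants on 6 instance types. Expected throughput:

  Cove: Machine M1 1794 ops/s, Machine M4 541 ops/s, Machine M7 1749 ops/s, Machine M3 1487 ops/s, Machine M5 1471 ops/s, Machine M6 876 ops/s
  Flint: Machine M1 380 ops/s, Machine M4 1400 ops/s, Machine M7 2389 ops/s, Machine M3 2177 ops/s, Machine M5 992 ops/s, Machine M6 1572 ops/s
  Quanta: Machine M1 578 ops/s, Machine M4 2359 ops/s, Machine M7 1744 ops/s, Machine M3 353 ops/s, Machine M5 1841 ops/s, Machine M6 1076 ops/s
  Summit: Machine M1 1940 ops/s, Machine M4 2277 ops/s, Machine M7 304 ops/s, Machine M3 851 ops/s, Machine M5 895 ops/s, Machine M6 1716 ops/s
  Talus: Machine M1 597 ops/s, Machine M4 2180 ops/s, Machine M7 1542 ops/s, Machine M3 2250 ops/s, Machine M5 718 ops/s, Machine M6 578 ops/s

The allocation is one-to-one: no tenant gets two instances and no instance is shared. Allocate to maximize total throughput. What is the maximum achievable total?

Optimal: Cove→Machine M1 (1794 ops/s), Flint→Machine M7 (2389 ops/s), Quanta→Machine M5 (1841 ops/s), Summit→Machine M4 (2277 ops/s), Talus→Machine M3 (2250 ops/s) — total 1794+2389+1841+2277+2250 = 10551 ops/s.
Max-entry greedy (repeatedly take the single best remaining cell) gives 10409 ops/s, worse by 142.

Maximum total: 10551 ops/s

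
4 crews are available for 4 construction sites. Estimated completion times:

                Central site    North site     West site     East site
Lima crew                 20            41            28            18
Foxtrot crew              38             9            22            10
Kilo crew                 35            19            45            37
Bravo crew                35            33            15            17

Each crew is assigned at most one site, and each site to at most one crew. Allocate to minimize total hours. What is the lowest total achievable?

Minimum total: 64 hours

This is the linear assignment problem.
Optimal: Lima crew→Central site (20 hours), Foxtrot crew→East site (10 hours), Kilo crew→North site (19 hours), Bravo crew→West site (15 hours) — total 20+10+19+15 = 64 hours.
Min-entry greedy (repeatedly take the single cheapest remaining cell) gives 77 hours, worse by 13.
No other one-to-one assignment undercuts 64 hours.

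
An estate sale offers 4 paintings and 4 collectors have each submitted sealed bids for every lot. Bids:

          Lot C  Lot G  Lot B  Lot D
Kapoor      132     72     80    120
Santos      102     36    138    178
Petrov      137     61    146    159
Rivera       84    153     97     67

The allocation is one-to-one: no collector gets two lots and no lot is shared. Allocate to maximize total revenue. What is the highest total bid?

Maximum total: $609

Optimal: Kapoor→Lot C ($132), Santos→Lot D ($178), Petrov→Lot B ($146), Rivera→Lot G ($153) — total 132+178+146+153 = $609.
Column-greedy (each lot in turn goes to its best remaining collector) gives $548, worse by 61.
Next-best assignment: Kapoor→Lot C, Santos→Lot B, Petrov→Lot D, Rivera→Lot G = $582.
Every other assignment is strictly worse.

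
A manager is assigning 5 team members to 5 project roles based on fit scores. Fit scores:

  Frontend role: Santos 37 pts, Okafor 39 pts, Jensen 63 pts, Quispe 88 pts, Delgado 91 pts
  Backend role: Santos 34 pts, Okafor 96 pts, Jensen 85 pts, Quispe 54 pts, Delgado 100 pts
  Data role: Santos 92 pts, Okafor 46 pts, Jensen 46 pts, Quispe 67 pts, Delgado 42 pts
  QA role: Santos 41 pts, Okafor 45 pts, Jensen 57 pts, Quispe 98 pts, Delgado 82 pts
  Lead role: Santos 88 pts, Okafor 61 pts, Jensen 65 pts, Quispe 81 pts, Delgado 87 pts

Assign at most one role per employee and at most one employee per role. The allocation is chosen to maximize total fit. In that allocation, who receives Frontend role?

Delgado receives Frontend role.

Optimal: Santos→Data role (92 pts), Okafor→Backend role (96 pts), Jensen→Lead role (65 pts), Quispe→QA role (98 pts), Delgado→Frontend role (91 pts) — total 92+96+65+98+91 = 442 pts.
Max-entry greedy (repeatedly take the single best remaining cell) gives 394 pts, worse by 48.
Every other assignment is strictly worse.
Delgado's own top role is Backend role (100 pts), but forcing Delgado→Backend role and reassigning the rest optimally gives only 414 pts — worse by 28.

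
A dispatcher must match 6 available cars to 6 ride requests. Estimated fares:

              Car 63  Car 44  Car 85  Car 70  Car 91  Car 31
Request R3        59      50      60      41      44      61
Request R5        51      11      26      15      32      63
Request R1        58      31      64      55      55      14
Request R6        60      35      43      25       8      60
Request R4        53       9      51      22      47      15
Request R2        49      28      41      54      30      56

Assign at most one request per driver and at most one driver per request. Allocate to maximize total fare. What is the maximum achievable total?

Max total: $338

This is the linear assignment problem.
Optimal: Car 63→Request R6 ($60), Car 44→Request R3 ($50), Car 85→Request R1 ($64), Car 70→Request R2 ($54), Car 91→Request R4 ($47), Car 31→Request R5 ($63) — total 60+50+64+54+47+63 = $338.
Column-greedy (each request in turn goes to its best remaining driver) gives $312, worse by 26.
Every other assignment is strictly worse.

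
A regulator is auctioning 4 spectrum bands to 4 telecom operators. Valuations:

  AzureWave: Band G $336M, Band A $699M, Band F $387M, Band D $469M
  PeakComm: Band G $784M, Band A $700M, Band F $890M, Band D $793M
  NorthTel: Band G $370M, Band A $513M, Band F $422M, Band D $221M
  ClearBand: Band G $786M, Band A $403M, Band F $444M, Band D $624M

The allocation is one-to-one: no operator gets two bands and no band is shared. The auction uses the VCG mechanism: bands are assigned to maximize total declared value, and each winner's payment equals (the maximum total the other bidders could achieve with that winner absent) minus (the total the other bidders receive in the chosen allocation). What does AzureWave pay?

AzureWave pays $188M.

Efficient allocation: AzureWave→Band A ($699M), PeakComm→Band D ($793M), NorthTel→Band F ($422M), ClearBand→Band G ($786M); total welfare W = $2700M.
AzureWave receives Band A at value $699M, so the others get W − 699 = $2001M.
Without AzureWave: best allocation of the remaining 3 bidders over all 4 bands is PeakComm→Band F ($890M), NorthTel→Band A ($513M), ClearBand→Band G ($786M), total $2189M.
VCG payment = (others' best without AzureWave) − (others' welfare with AzureWave) = 2189 − 2001 = $188M.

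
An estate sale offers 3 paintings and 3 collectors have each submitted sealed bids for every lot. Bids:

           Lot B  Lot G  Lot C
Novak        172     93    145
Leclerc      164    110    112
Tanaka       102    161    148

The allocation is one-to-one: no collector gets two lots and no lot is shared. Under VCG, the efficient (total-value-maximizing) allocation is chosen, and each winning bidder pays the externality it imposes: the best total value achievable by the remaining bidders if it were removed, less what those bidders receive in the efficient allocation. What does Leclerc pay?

Leclerc pays $27.

Efficient allocation: Novak→Lot C ($145), Leclerc→Lot B ($164), Tanaka→Lot G ($161); total welfare W = $470.
Leclerc receives Lot B at value $164, so the others get W − 164 = $306.
Without Leclerc: best allocation of the remaining 2 bidders over all 3 lots is Novak→Lot B ($172), Tanaka→Lot G ($161), total $333.
VCG payment = (others' best without Leclerc) − (others' welfare with Leclerc) = 333 − 306 = $27.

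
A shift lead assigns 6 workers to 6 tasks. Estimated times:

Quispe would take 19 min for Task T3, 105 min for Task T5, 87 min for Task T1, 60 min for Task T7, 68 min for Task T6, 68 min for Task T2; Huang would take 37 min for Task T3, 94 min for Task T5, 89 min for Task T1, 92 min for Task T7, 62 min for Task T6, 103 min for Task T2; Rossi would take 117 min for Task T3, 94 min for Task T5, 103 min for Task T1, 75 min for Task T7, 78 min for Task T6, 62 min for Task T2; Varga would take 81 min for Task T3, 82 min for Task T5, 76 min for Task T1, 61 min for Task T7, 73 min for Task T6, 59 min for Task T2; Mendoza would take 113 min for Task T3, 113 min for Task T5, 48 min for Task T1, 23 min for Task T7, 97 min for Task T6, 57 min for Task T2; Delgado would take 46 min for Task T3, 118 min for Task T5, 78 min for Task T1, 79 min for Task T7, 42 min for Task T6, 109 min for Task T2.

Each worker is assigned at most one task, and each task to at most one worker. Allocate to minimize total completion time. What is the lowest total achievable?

Optimal: Quispe→Task T3 (19 min), Huang→Task T5 (94 min), Rossi→Task T2 (62 min), Varga→Task T1 (76 min), Mendoza→Task T7 (23 min), Delgado→Task T6 (42 min) — total 19+94+62+76+23+42 = 316 min.
Row-greedy (each worker in turn takes its cheapest remaining task) gives 370 min, worse by 54.
Next-best assignment: Quispe→Task T3, Huang→Task T1, Rossi→Task T2, Varga→Task T5, Mendoza→Task T7, Delgado→Task T6 = 317 min.

Min total: 316 min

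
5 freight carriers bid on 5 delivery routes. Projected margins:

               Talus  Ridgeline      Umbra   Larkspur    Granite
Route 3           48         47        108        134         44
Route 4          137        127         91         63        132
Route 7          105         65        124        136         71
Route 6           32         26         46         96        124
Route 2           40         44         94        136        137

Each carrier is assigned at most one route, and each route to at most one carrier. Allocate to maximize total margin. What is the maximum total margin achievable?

Optimal: Talus→Route 7 ($105k), Ridgeline→Route 4 ($127k), Umbra→Route 3 ($108k), Larkspur→Route 2 ($136k), Granite→Route 6 ($124k) — total 105+127+108+136+124 = $600k.
Next-best assignment: Talus→Route 7, Ridgeline→Route 4, Umbra→Route 2, Larkspur→Route 3, Granite→Route 6 = $584k.
Checked against all permutations: $600k is optimal.

Max total: $600k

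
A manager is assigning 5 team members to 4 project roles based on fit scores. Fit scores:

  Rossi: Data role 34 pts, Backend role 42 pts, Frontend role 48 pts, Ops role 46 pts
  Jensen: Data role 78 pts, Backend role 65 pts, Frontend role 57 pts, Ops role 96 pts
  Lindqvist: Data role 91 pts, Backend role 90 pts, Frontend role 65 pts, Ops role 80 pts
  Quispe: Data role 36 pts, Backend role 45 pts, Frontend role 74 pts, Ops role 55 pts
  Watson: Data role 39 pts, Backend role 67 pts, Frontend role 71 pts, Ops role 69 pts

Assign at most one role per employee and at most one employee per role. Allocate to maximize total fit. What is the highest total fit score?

Optimal: Lindqvist→Data role (91 pts), Watson→Backend role (67 pts), Quispe→Frontend role (74 pts), Jensen→Ops role (96 pts) — total 91+67+74+96 = 328 pts.
Row-greedy (each employee in turn takes its best remaining role) gives 280 pts, worse by 48.
Next-best assignment: Jensen→Data role, Lindqvist→Backend role, Quispe→Frontend role, Watson→Ops role = 311 pts.
Checked against all permutations: 328 pts is optimal.

Maximum total: 328 pts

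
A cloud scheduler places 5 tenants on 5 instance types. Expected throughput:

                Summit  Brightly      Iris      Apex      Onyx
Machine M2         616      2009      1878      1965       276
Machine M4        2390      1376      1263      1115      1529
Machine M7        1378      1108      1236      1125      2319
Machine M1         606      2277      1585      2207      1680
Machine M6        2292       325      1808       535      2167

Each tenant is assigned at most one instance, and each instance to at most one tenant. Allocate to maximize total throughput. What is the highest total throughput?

Max total: 10759 ops/s

This is a one-to-one assignment (maximum-weight bipartite matching).
Optimal: Summit→Machine M4 (2390 ops/s), Brightly→Machine M1 (2277 ops/s), Iris→Machine M6 (1808 ops/s), Apex→Machine M2 (1965 ops/s), Onyx→Machine M7 (2319 ops/s) — total 2390+2277+1808+1965+2319 = 10759 ops/s.
Row-greedy (each tenant in turn takes its best remaining instance) gives 9837 ops/s, worse by 922.
Next-best assignment: Summit→Machine M4, Brightly→Machine M2, Iris→Machine M6, Apex→Machine M1, Onyx→Machine M7 = 10733 ops/s.
Checked against all permutations: 10759 ops/s is optimal.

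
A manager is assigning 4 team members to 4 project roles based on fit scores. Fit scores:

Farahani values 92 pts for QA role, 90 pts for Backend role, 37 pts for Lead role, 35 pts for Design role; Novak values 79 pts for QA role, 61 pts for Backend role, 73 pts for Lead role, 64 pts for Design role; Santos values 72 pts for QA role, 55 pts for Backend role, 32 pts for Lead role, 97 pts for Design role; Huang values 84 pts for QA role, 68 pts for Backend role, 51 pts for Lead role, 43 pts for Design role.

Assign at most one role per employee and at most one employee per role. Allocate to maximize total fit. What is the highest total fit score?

This is the linear assignment problem.
Optimal: Farahani→Backend role (90 pts), Novak→Lead role (73 pts), Santos→Design role (97 pts), Huang→QA role (84 pts) — total 90+73+97+84 = 344 pts.
Column-greedy (each role in turn goes to its best remaining employee) gives 330 pts, worse by 14.
No other one-to-one assignment exceeds 344 pts.

Max total: 344 pts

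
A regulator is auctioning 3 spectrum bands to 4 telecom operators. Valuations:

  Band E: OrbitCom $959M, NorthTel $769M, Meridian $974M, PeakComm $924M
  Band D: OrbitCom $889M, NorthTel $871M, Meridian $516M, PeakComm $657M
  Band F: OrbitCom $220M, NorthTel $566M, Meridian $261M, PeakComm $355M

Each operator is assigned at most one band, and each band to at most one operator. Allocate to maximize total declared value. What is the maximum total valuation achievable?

Maximum total: $2429M

This is a one-to-one assignment (maximum-weight bipartite matching).
Optimal: Meridian→Band E ($974M), OrbitCom→Band D ($889M), NorthTel→Band F ($566M) — total 974+889+566 = $2429M.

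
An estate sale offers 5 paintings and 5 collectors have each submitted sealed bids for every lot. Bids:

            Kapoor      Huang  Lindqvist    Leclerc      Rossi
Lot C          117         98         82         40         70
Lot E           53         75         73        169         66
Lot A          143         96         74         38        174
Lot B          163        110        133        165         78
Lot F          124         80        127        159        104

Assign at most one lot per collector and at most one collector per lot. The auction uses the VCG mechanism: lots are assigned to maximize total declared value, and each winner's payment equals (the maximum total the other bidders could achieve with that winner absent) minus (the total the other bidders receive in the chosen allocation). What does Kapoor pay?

Kapoor pays $12.

Efficient allocation: Kapoor→Lot B ($163), Huang→Lot C ($98), Lindqvist→Lot F ($127), Leclerc→Lot E ($169), Rossi→Lot A ($174); total welfare W = $731.
Kapoor receives Lot B at value $163, so the others get W − 163 = $568.
Without Kapoor: best allocation of the remaining 4 bidders over all 5 lots is Huang→Lot B ($110), Lindqvist→Lot F ($127), Leclerc→Lot E ($169), Rossi→Lot A ($174), total $580.
VCG payment = (others' best without Kapoor) − (others' welfare with Kapoor) = 580 − 568 = $12.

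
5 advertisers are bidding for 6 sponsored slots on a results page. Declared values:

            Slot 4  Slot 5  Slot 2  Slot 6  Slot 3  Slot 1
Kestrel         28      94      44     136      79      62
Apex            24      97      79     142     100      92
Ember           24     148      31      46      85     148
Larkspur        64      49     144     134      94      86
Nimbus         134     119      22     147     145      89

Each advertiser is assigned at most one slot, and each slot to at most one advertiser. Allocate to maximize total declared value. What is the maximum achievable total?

This is the linear assignment problem.
Optimal: Kestrel→Slot 5 ($94), Apex→Slot 6 ($142), Ember→Slot 1 ($148), Larkspur→Slot 2 ($144), Nimbus→Slot 3 ($145) — total 94+142+148+144+145 = $673.
Row-greedy (each advertiser in turn takes its best remaining slot) gives $662, worse by 11.
Next-best assignment: Kestrel→Slot 6, Apex→Slot 5, Ember→Slot 1, Larkspur→Slot 2, Nimbus→Slot 3 = $670.
No other one-to-one assignment exceeds $673.

Maximum total: $673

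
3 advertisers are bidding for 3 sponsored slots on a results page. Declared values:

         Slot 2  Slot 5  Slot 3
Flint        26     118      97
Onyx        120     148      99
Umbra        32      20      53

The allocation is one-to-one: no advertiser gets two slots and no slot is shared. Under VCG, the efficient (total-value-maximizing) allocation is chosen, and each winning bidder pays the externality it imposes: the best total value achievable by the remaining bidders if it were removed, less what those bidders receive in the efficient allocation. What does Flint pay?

Flint pays $28.

Efficient allocation: Flint→Slot 5 ($118), Onyx→Slot 2 ($120), Umbra→Slot 3 ($53); total welfare W = $291.
Flint receives Slot 5 at value $118, so the others get W − 118 = $173.
Without Flint: best allocation of the remaining 2 bidders over all 3 slots is Onyx→Slot 5 ($148), Umbra→Slot 3 ($53), total $201.
VCG payment = (others' best without Flint) − (others' welfare with Flint) = 201 − 173 = $28.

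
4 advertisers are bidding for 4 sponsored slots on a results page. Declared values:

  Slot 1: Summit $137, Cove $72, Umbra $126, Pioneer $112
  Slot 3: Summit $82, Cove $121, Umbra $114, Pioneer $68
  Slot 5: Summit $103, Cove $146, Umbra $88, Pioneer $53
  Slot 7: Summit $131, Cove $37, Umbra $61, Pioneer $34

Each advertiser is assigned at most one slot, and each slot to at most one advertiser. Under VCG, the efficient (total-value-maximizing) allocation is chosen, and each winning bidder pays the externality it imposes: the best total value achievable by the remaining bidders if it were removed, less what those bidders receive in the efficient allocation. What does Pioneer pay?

Pioneer pays $12.

Efficient allocation: Summit→Slot 7 ($131), Cove→Slot 5 ($146), Umbra→Slot 3 ($114), Pioneer→Slot 1 ($112); total welfare W = $503.
Pioneer receives Slot 1 at value $112, so the others get W − 112 = $391.
Without Pioneer: best allocation of the remaining 3 bidders over all 4 slots is Summit→Slot 7 ($131), Cove→Slot 5 ($146), Umbra→Slot 1 ($126), total $403.
VCG payment = (others' best without Pioneer) − (others' welfare with Pioneer) = 403 − 391 = $12.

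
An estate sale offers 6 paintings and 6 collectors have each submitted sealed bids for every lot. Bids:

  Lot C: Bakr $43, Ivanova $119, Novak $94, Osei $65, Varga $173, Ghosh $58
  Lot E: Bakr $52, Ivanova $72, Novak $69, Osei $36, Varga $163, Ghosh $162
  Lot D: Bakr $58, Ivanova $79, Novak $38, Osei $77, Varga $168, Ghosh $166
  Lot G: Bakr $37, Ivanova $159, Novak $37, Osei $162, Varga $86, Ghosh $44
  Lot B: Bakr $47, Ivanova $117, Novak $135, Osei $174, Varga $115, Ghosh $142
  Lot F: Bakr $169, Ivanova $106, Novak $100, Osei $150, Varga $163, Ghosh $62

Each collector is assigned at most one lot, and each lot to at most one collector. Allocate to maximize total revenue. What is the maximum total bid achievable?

Optimal: Bakr→Lot F ($169), Ivanova→Lot G ($159), Novak→Lot C ($94), Osei→Lot B ($174), Varga→Lot D ($168), Ghosh→Lot E ($162) — total 169+159+94+174+168+162 = $926.
Max-entry greedy (repeatedly take the single best remaining cell) gives $910, worse by 16.

Max total: $926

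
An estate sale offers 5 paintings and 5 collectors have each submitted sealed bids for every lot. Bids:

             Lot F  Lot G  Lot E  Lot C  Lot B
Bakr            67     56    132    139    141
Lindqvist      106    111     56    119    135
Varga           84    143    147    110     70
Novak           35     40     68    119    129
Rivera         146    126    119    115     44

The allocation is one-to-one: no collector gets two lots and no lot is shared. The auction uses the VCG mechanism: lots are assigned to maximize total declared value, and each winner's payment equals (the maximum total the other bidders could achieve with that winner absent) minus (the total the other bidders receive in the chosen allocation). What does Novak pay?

Novak pays $11.

Efficient allocation: Bakr→Lot E ($132), Lindqvist→Lot B ($135), Varga→Lot G ($143), Novak→Lot C ($119), Rivera→Lot F ($146); total welfare W = $675.
Novak receives Lot C at value $119, so the others get W − 119 = $556.
Without Novak: best allocation of the remaining 4 bidders over all 5 lots is Bakr→Lot C ($139), Lindqvist→Lot B ($135), Varga→Lot E ($147), Rivera→Lot F ($146), total $567.
VCG payment = (others' best without Novak) − (others' welfare with Novak) = 567 − 556 = $11.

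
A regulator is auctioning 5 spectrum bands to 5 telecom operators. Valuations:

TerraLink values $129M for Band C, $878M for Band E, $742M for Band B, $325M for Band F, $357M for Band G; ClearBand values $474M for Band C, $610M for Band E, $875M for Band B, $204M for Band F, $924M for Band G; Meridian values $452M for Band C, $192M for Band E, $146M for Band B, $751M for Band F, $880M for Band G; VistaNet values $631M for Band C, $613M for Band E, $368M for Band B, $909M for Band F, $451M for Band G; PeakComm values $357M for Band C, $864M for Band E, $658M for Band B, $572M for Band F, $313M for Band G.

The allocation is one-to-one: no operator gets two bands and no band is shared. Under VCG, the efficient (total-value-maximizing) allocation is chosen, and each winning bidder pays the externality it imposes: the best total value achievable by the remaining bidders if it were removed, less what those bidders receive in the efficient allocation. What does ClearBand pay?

Efficient allocation: TerraLink→Band B ($742M), ClearBand→Band G ($924M), Meridian→Band F ($751M), VistaNet→Band C ($631M), PeakComm→Band E ($864M); total welfare W = $3912M.
ClearBand receives Band G at value $924M, so the others get W − 924 = $2988M.
Without ClearBand: best allocation of the remaining 4 bidders over all 5 bands is TerraLink→Band B ($742M), Meridian→Band G ($880M), VistaNet→Band F ($909M), PeakComm→Band E ($864M), total $3395M.
VCG payment = (others' best without ClearBand) − (others' welfare with ClearBand) = 3395 − 2988 = $407M.

ClearBand pays $407M.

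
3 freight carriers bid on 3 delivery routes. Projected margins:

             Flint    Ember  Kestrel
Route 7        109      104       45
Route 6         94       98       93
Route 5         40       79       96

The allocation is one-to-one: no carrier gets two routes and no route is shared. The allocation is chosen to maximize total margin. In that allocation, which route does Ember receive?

Optimal: Flint→Route 7 ($109k), Ember→Route 6 ($98k), Kestrel→Route 5 ($96k) — total 109+98+96 = $303k.
Swapping Ember↔Kestrel (Ember→Route 5 $79k, Kestrel→Route 6 $93k) loses 22.
Every other assignment is strictly worse.
Ember's own top route is Route 7 ($104k), but forcing Ember→Route 7 and reassigning the rest optimally gives only $294k — worse by 9.

Ember receives Route 6.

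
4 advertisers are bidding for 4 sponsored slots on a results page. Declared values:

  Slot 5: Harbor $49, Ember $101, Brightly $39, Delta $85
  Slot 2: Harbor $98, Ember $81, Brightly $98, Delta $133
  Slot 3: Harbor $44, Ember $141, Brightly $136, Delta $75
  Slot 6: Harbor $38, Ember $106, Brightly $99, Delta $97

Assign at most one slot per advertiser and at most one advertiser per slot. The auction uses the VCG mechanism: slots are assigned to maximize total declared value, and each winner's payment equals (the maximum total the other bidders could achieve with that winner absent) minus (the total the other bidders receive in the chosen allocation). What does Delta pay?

Efficient allocation: Harbor→Slot 2 ($98), Ember→Slot 5 ($101), Brightly→Slot 3 ($136), Delta→Slot 6 ($97); total welfare W = $432.
Delta receives Slot 6 at value $97, so the others get W − 97 = $335.
Without Delta: best allocation of the remaining 3 bidders over all 4 slots is Harbor→Slot 2 ($98), Ember→Slot 6 ($106), Brightly→Slot 3 ($136), total $340.
VCG payment = (others' best without Delta) − (others' welfare with Delta) = 340 − 335 = $5.

Delta pays $5.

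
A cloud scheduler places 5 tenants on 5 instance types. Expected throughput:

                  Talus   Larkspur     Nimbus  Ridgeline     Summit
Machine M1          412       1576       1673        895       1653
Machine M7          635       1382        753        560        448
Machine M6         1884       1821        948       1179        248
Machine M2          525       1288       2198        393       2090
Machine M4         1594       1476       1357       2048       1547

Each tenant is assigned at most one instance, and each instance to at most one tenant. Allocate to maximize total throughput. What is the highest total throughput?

This is the linear assignment problem.
Optimal: Talus→Machine M6 (1884 ops/s), Larkspur→Machine M7 (1382 ops/s), Nimbus→Machine M2 (2198 ops/s), Ridgeline→Machine M4 (2048 ops/s), Summit→Machine M1 (1653 ops/s) — total 1884+1382+2198+2048+1653 = 9165 ops/s.

Maximum total: 9165 ops/s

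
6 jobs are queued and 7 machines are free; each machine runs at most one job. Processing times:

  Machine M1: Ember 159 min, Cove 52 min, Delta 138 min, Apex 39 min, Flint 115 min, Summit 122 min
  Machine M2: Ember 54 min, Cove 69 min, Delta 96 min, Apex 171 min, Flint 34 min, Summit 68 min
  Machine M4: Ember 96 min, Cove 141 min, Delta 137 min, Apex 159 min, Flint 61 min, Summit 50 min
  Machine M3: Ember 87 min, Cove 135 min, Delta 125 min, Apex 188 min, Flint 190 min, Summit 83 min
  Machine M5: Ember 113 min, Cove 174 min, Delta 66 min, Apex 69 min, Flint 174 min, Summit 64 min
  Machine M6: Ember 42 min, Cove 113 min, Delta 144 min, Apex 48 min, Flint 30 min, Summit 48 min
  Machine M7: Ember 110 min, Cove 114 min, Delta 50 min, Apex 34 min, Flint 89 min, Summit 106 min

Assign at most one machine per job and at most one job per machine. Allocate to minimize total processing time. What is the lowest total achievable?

Minimum total: 278 min

Optimal: Ember→Machine M6 (42 min), Cove→Machine M1 (52 min), Delta→Machine M5 (66 min), Apex→Machine M7 (34 min), Flint→Machine M2 (34 min), Summit→Machine M4 (50 min) — total 42+52+66+34+34+50 = 278 min.
Min-entry greedy (repeatedly take the single cheapest remaining cell) gives 286 min, worse by 8.
Next-best assignment: Ember→Machine M2, Cove→Machine M1, Delta→Machine M5, Apex→Machine M7, Flint→Machine M6, Summit→Machine M4 = 286 min.
Swapping Delta↔Cove (Delta→Machine M1 138 min, Cove→Machine M5 174 min) adds 194.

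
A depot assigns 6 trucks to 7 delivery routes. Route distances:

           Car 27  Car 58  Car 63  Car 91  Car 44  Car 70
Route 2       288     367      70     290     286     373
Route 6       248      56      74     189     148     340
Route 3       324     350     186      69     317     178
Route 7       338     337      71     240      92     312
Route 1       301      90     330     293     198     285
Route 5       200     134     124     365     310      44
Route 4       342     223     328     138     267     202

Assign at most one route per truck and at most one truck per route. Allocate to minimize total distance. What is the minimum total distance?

This is the linear assignment problem.
Optimal: Car 27→Route 6 (248 km), Car 58→Route 1 (90 km), Car 63→Route 2 (70 km), Car 91→Route 3 (69 km), Car 44→Route 7 (92 km), Car 70→Route 5 (44 km) — total 248+90+70+69+92+44 = 613 km.
Min-entry greedy (repeatedly take the single cheapest remaining cell) gives 632 km, worse by 19.

Min total: 613 km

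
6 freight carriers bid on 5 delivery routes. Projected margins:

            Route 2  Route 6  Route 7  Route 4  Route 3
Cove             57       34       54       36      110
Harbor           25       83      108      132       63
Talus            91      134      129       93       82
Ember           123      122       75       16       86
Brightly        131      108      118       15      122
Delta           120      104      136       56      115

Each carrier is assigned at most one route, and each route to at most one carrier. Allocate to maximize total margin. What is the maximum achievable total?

Optimal: Ember→Route 2 ($123k), Talus→Route 6 ($134k), Delta→Route 7 ($136k), Harbor→Route 4 ($132k), Brightly→Route 3 ($122k) — total 123+134+136+132+122 = $647k.
Column-greedy (each route in turn goes to its best remaining carrier) gives $643k, worse by 4.
Swapping Talus↔Harbor (Talus→Route 4 $93k, Harbor→Route 6 $83k) loses 90.

Maximum total: $647k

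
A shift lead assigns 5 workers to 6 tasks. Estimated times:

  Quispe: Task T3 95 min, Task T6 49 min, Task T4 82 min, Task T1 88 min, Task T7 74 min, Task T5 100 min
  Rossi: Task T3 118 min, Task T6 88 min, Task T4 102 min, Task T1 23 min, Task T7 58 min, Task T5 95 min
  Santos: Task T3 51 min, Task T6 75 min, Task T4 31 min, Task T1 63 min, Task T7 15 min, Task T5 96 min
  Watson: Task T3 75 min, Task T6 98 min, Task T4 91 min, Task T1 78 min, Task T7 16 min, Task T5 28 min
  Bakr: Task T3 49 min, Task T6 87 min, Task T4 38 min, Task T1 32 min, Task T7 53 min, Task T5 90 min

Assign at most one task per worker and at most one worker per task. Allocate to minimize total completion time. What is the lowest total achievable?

Minimum total: 153 min

Optimal: Quispe→Task T6 (49 min), Rossi→Task T1 (23 min), Santos→Task T7 (15 min), Watson→Task T5 (28 min), Bakr→Task T4 (38 min) — total 49+23+15+28+38 = 153 min.
Column-greedy (each task in turn goes to its cheapest remaining worker) gives 168 min, worse by 15.
Every other assignment is strictly worse.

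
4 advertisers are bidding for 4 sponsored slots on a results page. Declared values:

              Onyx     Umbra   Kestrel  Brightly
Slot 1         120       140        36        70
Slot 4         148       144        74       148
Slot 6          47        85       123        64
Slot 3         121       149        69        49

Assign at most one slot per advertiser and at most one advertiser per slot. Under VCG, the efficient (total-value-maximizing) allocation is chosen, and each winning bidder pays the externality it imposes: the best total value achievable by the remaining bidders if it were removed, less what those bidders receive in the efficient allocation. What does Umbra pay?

Efficient allocation: Onyx→Slot 1 ($120), Umbra→Slot 3 ($149), Kestrel→Slot 6 ($123), Brightly→Slot 4 ($148); total welfare W = $540.
Umbra receives Slot 3 at value $149, so the others get W − 149 = $391.
Without Umbra: best allocation of the remaining 3 bidders over all 4 slots is Onyx→Slot 3 ($121), Kestrel→Slot 6 ($123), Brightly→Slot 4 ($148), total $392.
VCG payment = (others' best without Umbra) − (others' welfare with Umbra) = 392 − 391 = $1.

Umbra pays $1.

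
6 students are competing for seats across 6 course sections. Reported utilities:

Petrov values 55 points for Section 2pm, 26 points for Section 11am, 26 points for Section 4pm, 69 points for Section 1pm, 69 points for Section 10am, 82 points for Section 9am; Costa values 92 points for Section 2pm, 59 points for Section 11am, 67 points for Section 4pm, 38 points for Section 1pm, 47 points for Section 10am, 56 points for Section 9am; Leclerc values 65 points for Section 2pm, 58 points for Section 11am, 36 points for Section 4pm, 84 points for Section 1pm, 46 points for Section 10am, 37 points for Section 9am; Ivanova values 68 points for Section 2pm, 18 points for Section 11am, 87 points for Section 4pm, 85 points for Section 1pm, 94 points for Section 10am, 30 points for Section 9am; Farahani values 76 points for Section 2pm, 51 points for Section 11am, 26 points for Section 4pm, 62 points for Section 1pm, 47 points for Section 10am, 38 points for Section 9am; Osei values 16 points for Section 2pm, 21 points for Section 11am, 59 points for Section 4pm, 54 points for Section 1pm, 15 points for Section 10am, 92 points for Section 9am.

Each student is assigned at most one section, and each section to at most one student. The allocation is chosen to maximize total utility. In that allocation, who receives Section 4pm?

Ivanova receives Section 4pm.

This is the linear assignment problem.
Optimal: Petrov→Section 10am (69 points), Costa→Section 2pm (92 points), Leclerc→Section 1pm (84 points), Ivanova→Section 4pm (87 points), Farahani→Section 11am (51 points), Osei→Section 9am (92 points) — total 69+92+84+87+51+92 = 475 points.
Row-greedy (each student in turn takes its best remaining section) gives 462 points, worse by 13.
Next-best assignment: Petrov→Section 10am, Costa→Section 11am, Leclerc→Section 1pm, Ivanova→Section 4pm, Farahani→Section 2pm, Osei→Section 9am = 467 points.
Ivanova's own top section is Section 10am (94 points), but forcing Ivanova→Section 10am and reassigning the rest optimally gives only 462 points — worse by 13.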